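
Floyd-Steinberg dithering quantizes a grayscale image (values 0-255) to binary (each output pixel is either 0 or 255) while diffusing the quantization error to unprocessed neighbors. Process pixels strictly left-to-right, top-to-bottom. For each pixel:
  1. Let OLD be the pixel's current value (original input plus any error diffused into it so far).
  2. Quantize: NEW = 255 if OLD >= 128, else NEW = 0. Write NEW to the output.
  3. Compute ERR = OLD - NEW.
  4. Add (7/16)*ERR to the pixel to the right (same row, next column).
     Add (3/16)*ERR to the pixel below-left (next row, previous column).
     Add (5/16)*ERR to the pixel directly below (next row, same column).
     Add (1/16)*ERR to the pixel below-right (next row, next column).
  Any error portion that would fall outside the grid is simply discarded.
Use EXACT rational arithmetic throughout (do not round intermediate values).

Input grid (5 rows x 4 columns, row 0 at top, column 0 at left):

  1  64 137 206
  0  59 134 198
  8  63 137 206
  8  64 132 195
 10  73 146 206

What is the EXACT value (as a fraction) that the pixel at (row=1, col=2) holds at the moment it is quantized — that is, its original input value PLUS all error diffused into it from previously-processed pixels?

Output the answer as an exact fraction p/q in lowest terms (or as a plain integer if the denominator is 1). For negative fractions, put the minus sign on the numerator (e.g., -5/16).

(0,0): OLD=1 → NEW=0, ERR=1
(0,1): OLD=1031/16 → NEW=0, ERR=1031/16
(0,2): OLD=42289/256 → NEW=255, ERR=-22991/256
(0,3): OLD=682839/4096 → NEW=255, ERR=-361641/4096
(1,0): OLD=3173/256 → NEW=0, ERR=3173/256
(1,1): OLD=138819/2048 → NEW=0, ERR=138819/2048
(1,2): OLD=8065023/65536 → NEW=0, ERR=8065023/65536
Target (1,2): original=134, with diffused error = 8065023/65536

Answer: 8065023/65536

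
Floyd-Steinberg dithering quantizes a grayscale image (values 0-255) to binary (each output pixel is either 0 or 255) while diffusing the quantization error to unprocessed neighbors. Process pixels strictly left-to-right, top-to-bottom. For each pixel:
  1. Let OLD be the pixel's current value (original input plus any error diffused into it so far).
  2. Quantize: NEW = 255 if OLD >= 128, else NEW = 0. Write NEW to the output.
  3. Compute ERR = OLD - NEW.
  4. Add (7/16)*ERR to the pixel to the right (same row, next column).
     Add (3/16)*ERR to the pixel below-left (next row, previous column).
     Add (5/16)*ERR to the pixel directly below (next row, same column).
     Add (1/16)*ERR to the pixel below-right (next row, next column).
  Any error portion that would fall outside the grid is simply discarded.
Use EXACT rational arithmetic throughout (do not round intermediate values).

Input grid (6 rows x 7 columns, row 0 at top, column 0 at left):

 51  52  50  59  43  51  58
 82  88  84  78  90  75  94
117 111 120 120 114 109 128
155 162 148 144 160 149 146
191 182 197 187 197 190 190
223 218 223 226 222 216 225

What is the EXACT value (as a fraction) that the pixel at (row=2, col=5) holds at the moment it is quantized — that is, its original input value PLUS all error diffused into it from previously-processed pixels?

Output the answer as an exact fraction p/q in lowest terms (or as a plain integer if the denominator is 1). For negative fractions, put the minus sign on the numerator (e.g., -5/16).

Answer: 2211121099129/34359738368

Derivation:
(0,0): OLD=51 → NEW=0, ERR=51
(0,1): OLD=1189/16 → NEW=0, ERR=1189/16
(0,2): OLD=21123/256 → NEW=0, ERR=21123/256
(0,3): OLD=389525/4096 → NEW=0, ERR=389525/4096
(0,4): OLD=5544723/65536 → NEW=0, ERR=5544723/65536
(0,5): OLD=92290437/1048576 → NEW=0, ERR=92290437/1048576
(0,6): OLD=1619111587/16777216 → NEW=0, ERR=1619111587/16777216
(1,0): OLD=28639/256 → NEW=0, ERR=28639/256
(1,1): OLD=366233/2048 → NEW=255, ERR=-156007/2048
(1,2): OLD=6483725/65536 → NEW=0, ERR=6483725/65536
(1,3): OLD=45094665/262144 → NEW=255, ERR=-21752055/262144
(1,4): OLD=1721059451/16777216 → NEW=0, ERR=1721059451/16777216
(1,5): OLD=22920047083/134217728 → NEW=255, ERR=-11305473557/134217728
(1,6): OLD=199302787429/2147483648 → NEW=0, ERR=199302787429/2147483648
(2,0): OLD=4511395/32768 → NEW=255, ERR=-3844445/32768
(2,1): OLD=64391345/1048576 → NEW=0, ERR=64391345/1048576
(2,2): OLD=2641803091/16777216 → NEW=255, ERR=-1636386989/16777216
(2,3): OLD=10309950075/134217728 → NEW=0, ERR=10309950075/134217728
(2,4): OLD=170385845803/1073741824 → NEW=255, ERR=-103418319317/1073741824
(2,5): OLD=2211121099129/34359738368 → NEW=0, ERR=2211121099129/34359738368
Target (2,5): original=109, with diffused error = 2211121099129/34359738368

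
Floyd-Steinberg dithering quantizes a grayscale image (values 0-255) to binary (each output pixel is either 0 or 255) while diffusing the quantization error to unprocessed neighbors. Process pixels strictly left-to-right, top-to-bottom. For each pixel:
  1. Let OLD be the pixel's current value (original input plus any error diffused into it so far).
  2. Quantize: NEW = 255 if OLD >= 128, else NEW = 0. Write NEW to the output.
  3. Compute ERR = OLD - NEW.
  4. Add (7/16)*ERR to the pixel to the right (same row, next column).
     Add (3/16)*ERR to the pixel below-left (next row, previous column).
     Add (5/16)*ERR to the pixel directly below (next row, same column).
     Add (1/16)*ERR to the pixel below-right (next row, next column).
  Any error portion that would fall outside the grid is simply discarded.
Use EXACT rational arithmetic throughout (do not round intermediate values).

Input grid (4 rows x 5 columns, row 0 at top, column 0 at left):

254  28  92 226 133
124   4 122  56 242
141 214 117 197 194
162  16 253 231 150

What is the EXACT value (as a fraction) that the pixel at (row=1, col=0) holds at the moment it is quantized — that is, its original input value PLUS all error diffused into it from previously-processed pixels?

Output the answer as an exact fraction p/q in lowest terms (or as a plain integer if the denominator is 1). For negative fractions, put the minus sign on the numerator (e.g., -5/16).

Answer: 32987/256

Derivation:
(0,0): OLD=254 → NEW=255, ERR=-1
(0,1): OLD=441/16 → NEW=0, ERR=441/16
(0,2): OLD=26639/256 → NEW=0, ERR=26639/256
(0,3): OLD=1112169/4096 → NEW=255, ERR=67689/4096
(0,4): OLD=9190111/65536 → NEW=255, ERR=-7521569/65536
(1,0): OLD=32987/256 → NEW=255, ERR=-32293/256
Target (1,0): original=124, with diffused error = 32987/256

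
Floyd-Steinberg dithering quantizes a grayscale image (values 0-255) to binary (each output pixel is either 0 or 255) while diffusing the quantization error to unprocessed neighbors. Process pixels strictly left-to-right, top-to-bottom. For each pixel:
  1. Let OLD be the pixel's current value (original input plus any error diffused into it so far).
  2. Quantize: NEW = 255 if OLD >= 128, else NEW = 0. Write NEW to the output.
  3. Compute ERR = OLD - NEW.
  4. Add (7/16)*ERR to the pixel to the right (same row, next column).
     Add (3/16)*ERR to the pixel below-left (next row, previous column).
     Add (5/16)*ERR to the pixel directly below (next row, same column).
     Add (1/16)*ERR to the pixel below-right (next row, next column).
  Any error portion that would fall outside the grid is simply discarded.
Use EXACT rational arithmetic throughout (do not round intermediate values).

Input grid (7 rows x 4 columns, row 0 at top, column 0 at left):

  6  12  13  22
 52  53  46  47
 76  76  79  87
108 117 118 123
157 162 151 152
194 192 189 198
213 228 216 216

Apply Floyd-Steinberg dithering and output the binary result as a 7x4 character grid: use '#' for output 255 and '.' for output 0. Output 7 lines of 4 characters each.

(0,0): OLD=6 → NEW=0, ERR=6
(0,1): OLD=117/8 → NEW=0, ERR=117/8
(0,2): OLD=2483/128 → NEW=0, ERR=2483/128
(0,3): OLD=62437/2048 → NEW=0, ERR=62437/2048
(1,0): OLD=7247/128 → NEW=0, ERR=7247/128
(1,1): OLD=88425/1024 → NEW=0, ERR=88425/1024
(1,2): OLD=3161181/32768 → NEW=0, ERR=3161181/32768
(1,3): OLD=52400411/524288 → NEW=0, ERR=52400411/524288
(2,0): OLD=1800339/16384 → NEW=0, ERR=1800339/16384
(2,1): OLD=90537409/524288 → NEW=255, ERR=-43156031/524288
(2,2): OLD=101997141/1048576 → NEW=0, ERR=101997141/1048576
(2,3): OLD=2798759681/16777216 → NEW=255, ERR=-1479430399/16777216
(3,0): OLD=1064555811/8388608 → NEW=0, ERR=1064555811/8388608
(3,1): OLD=23072587325/134217728 → NEW=255, ERR=-11152933315/134217728
(3,2): OLD=194056433987/2147483648 → NEW=0, ERR=194056433987/2147483648
(3,3): OLD=4846697546581/34359738368 → NEW=255, ERR=-3915035737259/34359738368
(4,0): OLD=388860597671/2147483648 → NEW=255, ERR=-158747732569/2147483648
(4,1): OLD=2208752206005/17179869184 → NEW=255, ERR=-2172114435915/17179869184
(4,2): OLD=53527782372821/549755813888 → NEW=0, ERR=53527782372821/549755813888
(4,3): OLD=1448176204105315/8796093022208 → NEW=255, ERR=-794827516557725/8796093022208
(5,0): OLD=40460061336631/274877906944 → NEW=255, ERR=-29633804934089/274877906944
(5,1): OLD=1046382209021089/8796093022208 → NEW=0, ERR=1046382209021089/8796093022208
(5,2): OLD=1084677444102145/4398046511104 → NEW=255, ERR=-36824416229375/4398046511104
(5,3): OLD=24232787802320205/140737488355328 → NEW=255, ERR=-11655271728288435/140737488355328
(6,0): OLD=28374822857293891/140737488355328 → NEW=255, ERR=-7513236673314749/140737488355328
(6,1): OLD=525820625444446853/2251799813685248 → NEW=255, ERR=-48388327045291387/2251799813685248
(6,2): OLD=7057652163783531283/36028797018963968 → NEW=255, ERR=-2129691076052280557/36028797018963968
(6,3): OLD=94387271535213272709/576460752303423488 → NEW=255, ERR=-52610220302159716731/576460752303423488
Row 0: ....
Row 1: ....
Row 2: .#.#
Row 3: .#.#
Row 4: ##.#
Row 5: #.##
Row 6: ####

Answer: ....
....
.#.#
.#.#
##.#
#.##
####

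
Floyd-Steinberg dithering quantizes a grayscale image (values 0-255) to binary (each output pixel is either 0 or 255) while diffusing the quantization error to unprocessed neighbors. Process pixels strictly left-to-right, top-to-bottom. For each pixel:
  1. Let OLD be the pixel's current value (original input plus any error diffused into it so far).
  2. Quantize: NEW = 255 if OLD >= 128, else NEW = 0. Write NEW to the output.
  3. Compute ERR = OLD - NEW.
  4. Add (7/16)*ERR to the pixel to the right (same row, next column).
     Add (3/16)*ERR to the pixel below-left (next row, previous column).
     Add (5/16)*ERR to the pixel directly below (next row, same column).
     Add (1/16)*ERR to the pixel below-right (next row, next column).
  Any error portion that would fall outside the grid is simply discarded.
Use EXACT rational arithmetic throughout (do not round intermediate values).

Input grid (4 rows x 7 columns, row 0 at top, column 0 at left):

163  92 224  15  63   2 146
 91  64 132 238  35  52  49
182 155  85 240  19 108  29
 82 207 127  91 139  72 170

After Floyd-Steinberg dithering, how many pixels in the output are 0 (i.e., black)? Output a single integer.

(0,0): OLD=163 → NEW=255, ERR=-92
(0,1): OLD=207/4 → NEW=0, ERR=207/4
(0,2): OLD=15785/64 → NEW=255, ERR=-535/64
(0,3): OLD=11615/1024 → NEW=0, ERR=11615/1024
(0,4): OLD=1113497/16384 → NEW=0, ERR=1113497/16384
(0,5): OLD=8318767/262144 → NEW=0, ERR=8318767/262144
(0,6): OLD=670599753/4194304 → NEW=255, ERR=-398947767/4194304
(1,0): OLD=4605/64 → NEW=0, ERR=4605/64
(1,1): OLD=53419/512 → NEW=0, ERR=53419/512
(1,2): OLD=2955591/16384 → NEW=255, ERR=-1222329/16384
(1,3): OLD=14491675/65536 → NEW=255, ERR=-2220005/65536
(1,4): OLD=201650001/4194304 → NEW=0, ERR=201650001/4194304
(1,5): OLD=2327462113/33554432 → NEW=0, ERR=2327462113/33554432
(1,6): OLD=27705800975/536870912 → NEW=0, ERR=27705800975/536870912
(2,0): OLD=1835401/8192 → NEW=255, ERR=-253559/8192
(2,1): OLD=43141427/262144 → NEW=255, ERR=-23705293/262144
(2,2): OLD=93502937/4194304 → NEW=0, ERR=93502937/4194304
(2,3): OLD=8171140049/33554432 → NEW=255, ERR=-385240111/33554432
(2,4): OLD=10707805185/268435456 → NEW=0, ERR=10707805185/268435456
(2,5): OLD=1372747780619/8589934592 → NEW=255, ERR=-817685540341/8589934592
(2,6): OLD=1074225247229/137438953472 → NEW=0, ERR=1074225247229/137438953472
(3,0): OLD=232247609/4194304 → NEW=0, ERR=232247609/4194304
(3,1): OLD=6885765637/33554432 → NEW=255, ERR=-1670614523/33554432
(3,2): OLD=28019211903/268435456 → NEW=0, ERR=28019211903/268435456
(3,3): OLD=152418626585/1073741824 → NEW=255, ERR=-121385538535/1073741824
(3,4): OLD=11467995114809/137438953472 → NEW=0, ERR=11467995114809/137438953472
(3,5): OLD=90947934486267/1099511627776 → NEW=0, ERR=90947934486267/1099511627776
(3,6): OLD=3565612429680101/17592186044416 → NEW=255, ERR=-920395011645979/17592186044416
Output grid:
  Row 0: #.#...#  (4 black, running=4)
  Row 1: ..##...  (5 black, running=9)
  Row 2: ##.#.#.  (3 black, running=12)
  Row 3: .#.#..#  (4 black, running=16)

Answer: 16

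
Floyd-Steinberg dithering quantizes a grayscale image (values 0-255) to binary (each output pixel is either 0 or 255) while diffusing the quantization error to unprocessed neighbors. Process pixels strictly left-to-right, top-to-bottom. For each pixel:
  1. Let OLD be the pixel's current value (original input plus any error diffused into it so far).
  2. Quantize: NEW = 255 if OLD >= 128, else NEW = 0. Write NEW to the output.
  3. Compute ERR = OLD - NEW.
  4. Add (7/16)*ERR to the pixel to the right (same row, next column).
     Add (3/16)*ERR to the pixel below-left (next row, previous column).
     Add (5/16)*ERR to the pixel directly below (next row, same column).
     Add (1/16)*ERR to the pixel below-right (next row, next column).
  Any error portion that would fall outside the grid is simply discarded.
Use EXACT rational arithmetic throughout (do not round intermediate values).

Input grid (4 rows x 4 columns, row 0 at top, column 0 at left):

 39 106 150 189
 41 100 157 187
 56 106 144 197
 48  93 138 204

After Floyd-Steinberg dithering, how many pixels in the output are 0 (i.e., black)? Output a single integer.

Answer: 8

Derivation:
(0,0): OLD=39 → NEW=0, ERR=39
(0,1): OLD=1969/16 → NEW=0, ERR=1969/16
(0,2): OLD=52183/256 → NEW=255, ERR=-13097/256
(0,3): OLD=682465/4096 → NEW=255, ERR=-362015/4096
(1,0): OLD=19523/256 → NEW=0, ERR=19523/256
(1,1): OLD=337237/2048 → NEW=255, ERR=-185003/2048
(1,2): OLD=6069369/65536 → NEW=0, ERR=6069369/65536
(1,3): OLD=206255263/1048576 → NEW=255, ERR=-61131617/1048576
(2,0): OLD=2060919/32768 → NEW=0, ERR=2060919/32768
(2,1): OLD=133607437/1048576 → NEW=0, ERR=133607437/1048576
(2,2): OLD=444825537/2097152 → NEW=255, ERR=-89948223/2097152
(2,3): OLD=5563489181/33554432 → NEW=255, ERR=-2992890979/33554432
(3,0): OLD=1535875719/16777216 → NEW=0, ERR=1535875719/16777216
(3,1): OLD=45300655577/268435456 → NEW=255, ERR=-23150385703/268435456
(3,2): OLD=335460044583/4294967296 → NEW=0, ERR=335460044583/4294967296
(3,3): OLD=14267329378961/68719476736 → NEW=255, ERR=-3256137188719/68719476736
Output grid:
  Row 0: ..##  (2 black, running=2)
  Row 1: .#.#  (2 black, running=4)
  Row 2: ..##  (2 black, running=6)
  Row 3: .#.#  (2 black, running=8)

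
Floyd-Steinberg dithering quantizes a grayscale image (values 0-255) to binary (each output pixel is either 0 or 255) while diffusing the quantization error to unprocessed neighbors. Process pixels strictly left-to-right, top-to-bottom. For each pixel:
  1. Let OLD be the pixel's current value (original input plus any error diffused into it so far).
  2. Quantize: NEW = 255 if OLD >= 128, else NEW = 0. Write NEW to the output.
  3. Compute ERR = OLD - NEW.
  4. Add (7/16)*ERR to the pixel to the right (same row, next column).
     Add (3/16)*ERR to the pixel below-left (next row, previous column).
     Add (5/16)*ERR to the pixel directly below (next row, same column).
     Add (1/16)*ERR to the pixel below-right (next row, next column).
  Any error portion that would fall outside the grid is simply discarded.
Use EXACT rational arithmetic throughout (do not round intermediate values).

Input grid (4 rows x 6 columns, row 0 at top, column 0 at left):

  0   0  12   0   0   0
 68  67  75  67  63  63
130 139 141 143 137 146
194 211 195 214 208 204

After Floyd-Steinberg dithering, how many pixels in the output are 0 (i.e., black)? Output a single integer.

Answer: 14

Derivation:
(0,0): OLD=0 → NEW=0, ERR=0
(0,1): OLD=0 → NEW=0, ERR=0
(0,2): OLD=12 → NEW=0, ERR=12
(0,3): OLD=21/4 → NEW=0, ERR=21/4
(0,4): OLD=147/64 → NEW=0, ERR=147/64
(0,5): OLD=1029/1024 → NEW=0, ERR=1029/1024
(1,0): OLD=68 → NEW=0, ERR=68
(1,1): OLD=99 → NEW=0, ERR=99
(1,2): OLD=7875/64 → NEW=0, ERR=7875/64
(1,3): OLD=63311/512 → NEW=0, ERR=63311/512
(1,4): OLD=1938769/16384 → NEW=0, ERR=1938769/16384
(1,5): OLD=30206407/262144 → NEW=0, ERR=30206407/262144
(2,0): OLD=2717/16 → NEW=255, ERR=-1363/16
(2,1): OLD=163829/1024 → NEW=255, ERR=-97291/1024
(2,2): OLD=2740349/16384 → NEW=255, ERR=-1437571/16384
(2,3): OLD=22692831/131072 → NEW=255, ERR=-10730529/131072
(2,4): OLD=702528215/4194304 → NEW=255, ERR=-367019305/4194304
(2,5): OLD=10141596433/67108864 → NEW=255, ERR=-6971163887/67108864
(3,0): OLD=2450463/16384 → NEW=255, ERR=-1727457/16384
(3,1): OLD=929015/8192 → NEW=0, ERR=929015/8192
(3,2): OLD=410846645/2097152 → NEW=255, ERR=-123927115/2097152
(3,3): OLD=9440356555/67108864 → NEW=255, ERR=-7672403765/67108864
(3,4): OLD=7116400383/67108864 → NEW=0, ERR=7116400383/67108864
(3,5): OLD=114065003231/536870912 → NEW=255, ERR=-22837079329/536870912
Output grid:
  Row 0: ......  (6 black, running=6)
  Row 1: ......  (6 black, running=12)
  Row 2: ######  (0 black, running=12)
  Row 3: #.##.#  (2 black, running=14)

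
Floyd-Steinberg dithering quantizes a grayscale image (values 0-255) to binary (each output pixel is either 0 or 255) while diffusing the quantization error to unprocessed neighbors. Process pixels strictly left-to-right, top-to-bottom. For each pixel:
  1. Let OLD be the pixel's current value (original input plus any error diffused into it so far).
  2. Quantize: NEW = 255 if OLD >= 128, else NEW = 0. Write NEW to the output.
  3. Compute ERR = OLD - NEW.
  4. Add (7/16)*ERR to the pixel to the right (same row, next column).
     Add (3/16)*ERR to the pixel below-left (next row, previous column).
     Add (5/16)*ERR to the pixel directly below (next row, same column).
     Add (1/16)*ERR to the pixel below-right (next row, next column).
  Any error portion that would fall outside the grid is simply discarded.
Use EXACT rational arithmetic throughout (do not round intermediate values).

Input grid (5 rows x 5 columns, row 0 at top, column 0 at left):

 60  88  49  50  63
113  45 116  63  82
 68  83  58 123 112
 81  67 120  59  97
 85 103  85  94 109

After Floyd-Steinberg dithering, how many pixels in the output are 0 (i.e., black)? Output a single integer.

(0,0): OLD=60 → NEW=0, ERR=60
(0,1): OLD=457/4 → NEW=0, ERR=457/4
(0,2): OLD=6335/64 → NEW=0, ERR=6335/64
(0,3): OLD=95545/1024 → NEW=0, ERR=95545/1024
(0,4): OLD=1701007/16384 → NEW=0, ERR=1701007/16384
(1,0): OLD=9803/64 → NEW=255, ERR=-6517/64
(1,1): OLD=29933/512 → NEW=0, ERR=29933/512
(1,2): OLD=3230033/16384 → NEW=255, ERR=-947887/16384
(1,3): OLD=6062061/65536 → NEW=0, ERR=6062061/65536
(1,4): OLD=168552679/1048576 → NEW=255, ERR=-98834201/1048576
(2,0): OLD=386175/8192 → NEW=0, ERR=386175/8192
(2,1): OLD=27441669/262144 → NEW=0, ERR=27441669/262144
(2,2): OLD=447600783/4194304 → NEW=0, ERR=447600783/4194304
(2,3): OLD=11898785789/67108864 → NEW=255, ERR=-5213974531/67108864
(2,4): OLD=58341868715/1073741824 → NEW=0, ERR=58341868715/1073741824
(3,0): OLD=483851631/4194304 → NEW=0, ERR=483851631/4194304
(3,1): OLD=5809556387/33554432 → NEW=255, ERR=-2746823773/33554432
(3,2): OLD=117584692369/1073741824 → NEW=0, ERR=117584692369/1073741824
(3,3): OLD=213649821569/2147483648 → NEW=0, ERR=213649821569/2147483648
(3,4): OLD=5245014874837/34359738368 → NEW=255, ERR=-3516718409003/34359738368
(4,0): OLD=56747621441/536870912 → NEW=0, ERR=56747621441/536870912
(4,1): OLD=2601121517089/17179869184 → NEW=255, ERR=-1779745124831/17179869184
(4,2): OLD=24034403551823/274877906944 → NEW=0, ERR=24034403551823/274877906944
(4,3): OLD=664093522141089/4398046511104 → NEW=255, ERR=-457408338190431/4398046511104
(4,4): OLD=2655189800843751/70368744177664 → NEW=0, ERR=2655189800843751/70368744177664
Output grid:
  Row 0: .....  (5 black, running=5)
  Row 1: #.#.#  (2 black, running=7)
  Row 2: ...#.  (4 black, running=11)
  Row 3: .#..#  (3 black, running=14)
  Row 4: .#.#.  (3 black, running=17)

Answer: 17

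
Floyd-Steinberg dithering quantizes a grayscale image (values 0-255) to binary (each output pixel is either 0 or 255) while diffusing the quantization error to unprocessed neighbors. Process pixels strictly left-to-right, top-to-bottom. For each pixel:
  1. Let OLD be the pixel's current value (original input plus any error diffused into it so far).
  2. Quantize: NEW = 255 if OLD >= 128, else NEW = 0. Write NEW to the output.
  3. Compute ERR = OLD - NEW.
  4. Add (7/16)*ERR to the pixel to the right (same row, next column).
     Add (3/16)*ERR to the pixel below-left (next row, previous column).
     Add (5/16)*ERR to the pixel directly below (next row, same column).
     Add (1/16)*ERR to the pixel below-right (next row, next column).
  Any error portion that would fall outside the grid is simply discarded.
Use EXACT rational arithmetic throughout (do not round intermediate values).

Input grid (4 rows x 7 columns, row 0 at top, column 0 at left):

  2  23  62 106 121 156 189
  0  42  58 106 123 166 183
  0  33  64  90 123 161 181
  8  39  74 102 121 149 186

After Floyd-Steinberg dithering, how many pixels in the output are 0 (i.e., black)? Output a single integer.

Answer: 17

Derivation:
(0,0): OLD=2 → NEW=0, ERR=2
(0,1): OLD=191/8 → NEW=0, ERR=191/8
(0,2): OLD=9273/128 → NEW=0, ERR=9273/128
(0,3): OLD=281999/2048 → NEW=255, ERR=-240241/2048
(0,4): OLD=2283241/32768 → NEW=0, ERR=2283241/32768
(0,5): OLD=97771615/524288 → NEW=255, ERR=-35921825/524288
(0,6): OLD=1333994137/8388608 → NEW=255, ERR=-805100903/8388608
(1,0): OLD=653/128 → NEW=0, ERR=653/128
(1,1): OLD=66971/1024 → NEW=0, ERR=66971/1024
(1,2): OLD=2908151/32768 → NEW=0, ERR=2908151/32768
(1,3): OLD=16483979/131072 → NEW=0, ERR=16483979/131072
(1,4): OLD=1506742305/8388608 → NEW=255, ERR=-632352735/8388608
(1,5): OLD=6574567345/67108864 → NEW=0, ERR=6574567345/67108864
(1,6): OLD=205714695487/1073741824 → NEW=255, ERR=-68089469633/1073741824
(2,0): OLD=227033/16384 → NEW=0, ERR=227033/16384
(2,1): OLD=40086947/524288 → NEW=0, ERR=40086947/524288
(2,2): OLD=1282228521/8388608 → NEW=255, ERR=-856866519/8388608
(2,3): OLD=5101915809/67108864 → NEW=0, ERR=5101915809/67108864
(2,4): OLD=85326522449/536870912 → NEW=255, ERR=-51575560111/536870912
(2,5): OLD=2284656925691/17179869184 → NEW=255, ERR=-2096209716229/17179869184
(2,6): OLD=31315364812941/274877906944 → NEW=0, ERR=31315364812941/274877906944
(3,0): OLD=223694985/8388608 → NEW=0, ERR=223694985/8388608
(3,1): OLD=3776476693/67108864 → NEW=0, ERR=3776476693/67108864
(3,2): OLD=46027223855/536870912 → NEW=0, ERR=46027223855/536870912
(3,3): OLD=298218597545/2147483648 → NEW=255, ERR=-249389732695/2147483648
(3,4): OLD=6059773389961/274877906944 → NEW=0, ERR=6059773389961/274877906944
(3,5): OLD=298784987123947/2199023255552 → NEW=255, ERR=-261965943041813/2199023255552
(3,6): OLD=5694831356070389/35184372088832 → NEW=255, ERR=-3277183526581771/35184372088832
Output grid:
  Row 0: ...#.##  (4 black, running=4)
  Row 1: ....#.#  (5 black, running=9)
  Row 2: ..#.##.  (4 black, running=13)
  Row 3: ...#.##  (4 black, running=17)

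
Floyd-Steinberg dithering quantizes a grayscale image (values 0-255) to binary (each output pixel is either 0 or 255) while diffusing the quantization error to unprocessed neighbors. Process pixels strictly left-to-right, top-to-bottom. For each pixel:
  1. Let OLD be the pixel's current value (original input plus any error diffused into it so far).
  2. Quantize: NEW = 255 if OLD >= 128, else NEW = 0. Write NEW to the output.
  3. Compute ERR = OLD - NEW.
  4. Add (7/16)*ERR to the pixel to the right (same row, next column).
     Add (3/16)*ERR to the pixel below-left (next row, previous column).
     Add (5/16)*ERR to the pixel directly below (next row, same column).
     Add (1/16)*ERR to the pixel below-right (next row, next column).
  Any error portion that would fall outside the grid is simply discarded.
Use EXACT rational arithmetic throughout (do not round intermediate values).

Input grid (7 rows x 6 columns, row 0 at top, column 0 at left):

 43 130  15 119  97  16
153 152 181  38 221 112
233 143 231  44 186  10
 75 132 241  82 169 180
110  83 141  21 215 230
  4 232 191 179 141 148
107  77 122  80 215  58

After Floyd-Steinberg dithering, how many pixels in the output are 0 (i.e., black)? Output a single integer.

Answer: 21

Derivation:
(0,0): OLD=43 → NEW=0, ERR=43
(0,1): OLD=2381/16 → NEW=255, ERR=-1699/16
(0,2): OLD=-8053/256 → NEW=0, ERR=-8053/256
(0,3): OLD=431053/4096 → NEW=0, ERR=431053/4096
(0,4): OLD=9374363/65536 → NEW=255, ERR=-7337317/65536
(0,5): OLD=-34584003/1048576 → NEW=0, ERR=-34584003/1048576
(1,0): OLD=37511/256 → NEW=255, ERR=-27769/256
(1,1): OLD=139569/2048 → NEW=0, ERR=139569/2048
(1,2): OLD=14029957/65536 → NEW=255, ERR=-2681723/65536
(1,3): OLD=7871137/262144 → NEW=0, ERR=7871137/262144
(1,4): OLD=3347768771/16777216 → NEW=255, ERR=-930421309/16777216
(1,5): OLD=18906748517/268435456 → NEW=0, ERR=18906748517/268435456
(2,0): OLD=6942891/32768 → NEW=255, ERR=-1412949/32768
(2,1): OLD=137342089/1048576 → NEW=255, ERR=-130044791/1048576
(2,2): OLD=2916598491/16777216 → NEW=255, ERR=-1361591589/16777216
(2,3): OLD=660498883/134217728 → NEW=0, ERR=660498883/134217728
(2,4): OLD=798457486537/4294967296 → NEW=255, ERR=-296759173943/4294967296
(2,5): OLD=-115767423985/68719476736 → NEW=0, ERR=-115767423985/68719476736
(3,0): OLD=642084987/16777216 → NEW=0, ERR=642084987/16777216
(3,1): OLD=12358143583/134217728 → NEW=0, ERR=12358143583/134217728
(3,2): OLD=267461332045/1073741824 → NEW=255, ERR=-6342833075/1073741824
(3,3): OLD=4324232618919/68719476736 → NEW=0, ERR=4324232618919/68719476736
(3,4): OLD=96168616333639/549755813888 → NEW=255, ERR=-44019116207801/549755813888
(3,5): OLD=1232547059318729/8796093022208 → NEW=255, ERR=-1010456661344311/8796093022208
(4,0): OLD=298981031509/2147483648 → NEW=255, ERR=-248627298731/2147483648
(4,1): OLD=2144248559953/34359738368 → NEW=0, ERR=2144248559953/34359738368
(4,2): OLD=202320980143011/1099511627776 → NEW=255, ERR=-78054484939869/1099511627776
(4,3): OLD=-101616636448433/17592186044416 → NEW=0, ERR=-101616636448433/17592186044416
(4,4): OLD=47807008526781247/281474976710656 → NEW=255, ERR=-23969110534436033/281474976710656
(4,5): OLD=683833287240677977/4503599627370496 → NEW=255, ERR=-464584617738798503/4503599627370496
(5,0): OLD=-11258414963069/549755813888 → NEW=0, ERR=-11258414963069/549755813888
(5,1): OLD=3905388490644147/17592186044416 → NEW=255, ERR=-580618950681933/17592186044416
(5,2): OLD=22123017227561441/140737488355328 → NEW=255, ERR=-13765042303047199/140737488355328
(5,3): OLD=513415130392868795/4503599627370496 → NEW=0, ERR=513415130392868795/4503599627370496
(5,4): OLD=1302091264649480443/9007199254740992 → NEW=255, ERR=-994744545309472517/9007199254740992
(5,5): OLD=8952978303570423351/144115188075855872 → NEW=0, ERR=8952978303570423351/144115188075855872
(6,0): OLD=26574619261903353/281474976710656 → NEW=0, ERR=26574619261903353/281474976710656
(6,1): OLD=397995427806922501/4503599627370496 → NEW=0, ERR=397995427806922501/4503599627370496
(6,2): OLD=2691548659648036349/18014398509481984 → NEW=255, ERR=-1902122960269869571/18014398509481984
(6,3): OLD=12281479291458351849/288230376151711744 → NEW=0, ERR=12281479291458351849/288230376151711744
(6,4): OLD=1004900159919147402569/4611686018427387904 → NEW=255, ERR=-171079774779836512951/4611686018427387904
(6,5): OLD=4005253523014578191711/73786976294838206464 → NEW=0, ERR=4005253523014578191711/73786976294838206464
Output grid:
  Row 0: .#..#.  (4 black, running=4)
  Row 1: #.#.#.  (3 black, running=7)
  Row 2: ###.#.  (2 black, running=9)
  Row 3: ..#.##  (3 black, running=12)
  Row 4: #.#.##  (2 black, running=14)
  Row 5: .##.#.  (3 black, running=17)
  Row 6: ..#.#.  (4 black, running=21)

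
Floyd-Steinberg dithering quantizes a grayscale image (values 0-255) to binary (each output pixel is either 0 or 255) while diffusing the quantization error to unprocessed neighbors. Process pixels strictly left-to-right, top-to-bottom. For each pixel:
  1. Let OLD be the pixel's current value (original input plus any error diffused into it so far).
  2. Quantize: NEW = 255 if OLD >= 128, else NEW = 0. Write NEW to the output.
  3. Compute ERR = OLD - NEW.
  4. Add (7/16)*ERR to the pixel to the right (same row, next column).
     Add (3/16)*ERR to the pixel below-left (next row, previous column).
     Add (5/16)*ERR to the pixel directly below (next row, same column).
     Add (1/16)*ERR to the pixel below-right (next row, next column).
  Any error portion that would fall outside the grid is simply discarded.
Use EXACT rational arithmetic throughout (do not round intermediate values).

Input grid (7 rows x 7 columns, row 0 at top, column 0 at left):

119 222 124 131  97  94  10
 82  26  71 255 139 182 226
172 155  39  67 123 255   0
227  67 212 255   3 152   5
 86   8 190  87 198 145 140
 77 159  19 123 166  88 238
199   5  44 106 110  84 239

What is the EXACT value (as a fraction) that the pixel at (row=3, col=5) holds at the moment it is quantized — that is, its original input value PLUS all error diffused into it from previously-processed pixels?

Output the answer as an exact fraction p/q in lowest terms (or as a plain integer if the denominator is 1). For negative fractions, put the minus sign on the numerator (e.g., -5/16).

Answer: 643748651808133/4398046511104

Derivation:
(0,0): OLD=119 → NEW=0, ERR=119
(0,1): OLD=4385/16 → NEW=255, ERR=305/16
(0,2): OLD=33879/256 → NEW=255, ERR=-31401/256
(0,3): OLD=316769/4096 → NEW=0, ERR=316769/4096
(0,4): OLD=8574375/65536 → NEW=255, ERR=-8137305/65536
(0,5): OLD=41605009/1048576 → NEW=0, ERR=41605009/1048576
(0,6): OLD=459007223/16777216 → NEW=0, ERR=459007223/16777216
(1,0): OLD=31427/256 → NEW=0, ERR=31427/256
(1,1): OLD=143573/2048 → NEW=0, ERR=143573/2048
(1,2): OLD=5179385/65536 → NEW=0, ERR=5179385/65536
(1,3): OLD=74133381/262144 → NEW=255, ERR=7286661/262144
(1,4): OLD=2090983023/16777216 → NEW=0, ERR=2090983023/16777216
(1,5): OLD=33057203231/134217728 → NEW=255, ERR=-1168317409/134217728
(1,6): OLD=500838812657/2147483648 → NEW=255, ERR=-46769517583/2147483648
(2,0): OLD=7323895/32768 → NEW=255, ERR=-1031945/32768
(2,1): OLD=194637197/1048576 → NEW=255, ERR=-72749683/1048576
(2,2): OLD=720363751/16777216 → NEW=0, ERR=720363751/16777216
(2,3): OLD=16479162479/134217728 → NEW=0, ERR=16479162479/134217728
(2,4): OLD=231679882591/1073741824 → NEW=255, ERR=-42124282529/1073741824
(2,5): OLD=8205865209909/34359738368 → NEW=255, ERR=-555868073931/34359738368
(2,6): OLD=-7931727180861/549755813888 → NEW=0, ERR=-7931727180861/549755813888
(3,0): OLD=3425067783/16777216 → NEW=255, ERR=-853122297/16777216
(3,1): OLD=3913040123/134217728 → NEW=0, ERR=3913040123/134217728
(3,2): OLD=275798946145/1073741824 → NEW=255, ERR=1994781025/1073741824
(3,3): OLD=1243431760183/4294967296 → NEW=255, ERR=148215099703/4294967296
(3,4): OLD=5760489193223/549755813888 → NEW=0, ERR=5760489193223/549755813888
(3,5): OLD=643748651808133/4398046511104 → NEW=255, ERR=-477753208523387/4398046511104
Target (3,5): original=152, with diffused error = 643748651808133/4398046511104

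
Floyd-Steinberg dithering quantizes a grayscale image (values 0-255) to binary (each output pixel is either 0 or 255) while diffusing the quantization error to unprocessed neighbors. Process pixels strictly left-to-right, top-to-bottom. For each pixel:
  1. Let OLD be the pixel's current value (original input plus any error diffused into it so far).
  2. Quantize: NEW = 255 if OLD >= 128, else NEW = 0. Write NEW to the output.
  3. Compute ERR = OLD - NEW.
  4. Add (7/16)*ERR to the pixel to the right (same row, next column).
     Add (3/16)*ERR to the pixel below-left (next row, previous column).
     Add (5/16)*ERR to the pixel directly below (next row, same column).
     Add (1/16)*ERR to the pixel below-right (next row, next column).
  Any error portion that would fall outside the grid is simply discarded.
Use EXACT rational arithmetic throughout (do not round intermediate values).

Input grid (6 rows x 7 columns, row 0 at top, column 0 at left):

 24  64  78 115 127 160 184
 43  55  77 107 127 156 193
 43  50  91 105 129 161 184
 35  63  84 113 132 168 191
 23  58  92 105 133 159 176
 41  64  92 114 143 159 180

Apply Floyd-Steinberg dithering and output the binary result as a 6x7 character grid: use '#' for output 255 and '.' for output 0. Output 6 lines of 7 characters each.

Answer: ...#.##
.#..#.#
..#.##.
...#.##
.#..#.#
..#.##.

Derivation:
(0,0): OLD=24 → NEW=0, ERR=24
(0,1): OLD=149/2 → NEW=0, ERR=149/2
(0,2): OLD=3539/32 → NEW=0, ERR=3539/32
(0,3): OLD=83653/512 → NEW=255, ERR=-46907/512
(0,4): OLD=712035/8192 → NEW=0, ERR=712035/8192
(0,5): OLD=25955765/131072 → NEW=255, ERR=-7467595/131072
(0,6): OLD=333602803/2097152 → NEW=255, ERR=-201170957/2097152
(1,0): OLD=2063/32 → NEW=0, ERR=2063/32
(1,1): OLD=32953/256 → NEW=255, ERR=-32327/256
(1,2): OLD=358749/8192 → NEW=0, ERR=358749/8192
(1,3): OLD=3956369/32768 → NEW=0, ERR=3956369/32768
(1,4): OLD=399668459/2097152 → NEW=255, ERR=-135105301/2097152
(1,5): OLD=1635057387/16777216 → NEW=0, ERR=1635057387/16777216
(1,6): OLD=54250754277/268435456 → NEW=255, ERR=-14200287003/268435456
(2,0): OLD=161667/4096 → NEW=0, ERR=161667/4096
(2,1): OLD=5248993/131072 → NEW=0, ERR=5248993/131072
(2,2): OLD=287208707/2097152 → NEW=255, ERR=-247565053/2097152
(2,3): OLD=1371410955/16777216 → NEW=0, ERR=1371410955/16777216
(2,4): OLD=22877335779/134217728 → NEW=255, ERR=-11348184861/134217728
(2,5): OLD=603525398025/4294967296 → NEW=255, ERR=-491691262455/4294967296
(2,6): OLD=8485096613071/68719476736 → NEW=0, ERR=8485096613071/68719476736
(3,0): OLD=115014019/2097152 → NEW=0, ERR=115014019/2097152
(3,1): OLD=1339512567/16777216 → NEW=0, ERR=1339512567/16777216
(3,2): OLD=13404334061/134217728 → NEW=0, ERR=13404334061/134217728
(3,3): OLD=85365927719/536870912 → NEW=255, ERR=-51536154841/536870912
(3,4): OLD=3245244097411/68719476736 → NEW=0, ERR=3245244097411/68719476736
(3,5): OLD=93872190171113/549755813888 → NEW=255, ERR=-46315542370327/549755813888
(3,6): OLD=1632312353578039/8796093022208 → NEW=255, ERR=-610691367085001/8796093022208
(4,0): OLD=14793113949/268435456 → NEW=0, ERR=14793113949/268435456
(4,1): OLD=554968704969/4294967296 → NEW=255, ERR=-540247955511/4294967296
(4,2): OLD=3791197121863/68719476736 → NEW=0, ERR=3791197121863/68719476736
(4,3): OLD=62801356501373/549755813888 → NEW=0, ERR=62801356501373/549755813888
(4,4): OLD=773789990845775/4398046511104 → NEW=255, ERR=-347711869485745/4398046511104
(4,5): OLD=12387368229284167/140737488355328 → NEW=0, ERR=12387368229284167/140737488355328
(4,6): OLD=422316256599989025/2251799813685248 → NEW=255, ERR=-151892695889749215/2251799813685248
(5,0): OLD=2380203795563/68719476736 → NEW=0, ERR=2380203795563/68719476736
(5,1): OLD=29485481421129/549755813888 → NEW=0, ERR=29485481421129/549755813888
(5,2): OLD=643269572032135/4398046511104 → NEW=255, ERR=-478232288299385/4398046511104
(5,3): OLD=3192983042777459/35184372088832 → NEW=0, ERR=3192983042777459/35184372088832
(5,4): OLD=409016251389244105/2251799813685248 → NEW=255, ERR=-165192701100494135/2251799813685248
(5,5): OLD=2464756355904298121/18014398509481984 → NEW=255, ERR=-2128915264013607799/18014398509481984
(5,6): OLD=32488936156971264103/288230376151711744 → NEW=0, ERR=32488936156971264103/288230376151711744
Row 0: ...#.##
Row 1: .#..#.#
Row 2: ..#.##.
Row 3: ...#.##
Row 4: .#..#.#
Row 5: ..#.##.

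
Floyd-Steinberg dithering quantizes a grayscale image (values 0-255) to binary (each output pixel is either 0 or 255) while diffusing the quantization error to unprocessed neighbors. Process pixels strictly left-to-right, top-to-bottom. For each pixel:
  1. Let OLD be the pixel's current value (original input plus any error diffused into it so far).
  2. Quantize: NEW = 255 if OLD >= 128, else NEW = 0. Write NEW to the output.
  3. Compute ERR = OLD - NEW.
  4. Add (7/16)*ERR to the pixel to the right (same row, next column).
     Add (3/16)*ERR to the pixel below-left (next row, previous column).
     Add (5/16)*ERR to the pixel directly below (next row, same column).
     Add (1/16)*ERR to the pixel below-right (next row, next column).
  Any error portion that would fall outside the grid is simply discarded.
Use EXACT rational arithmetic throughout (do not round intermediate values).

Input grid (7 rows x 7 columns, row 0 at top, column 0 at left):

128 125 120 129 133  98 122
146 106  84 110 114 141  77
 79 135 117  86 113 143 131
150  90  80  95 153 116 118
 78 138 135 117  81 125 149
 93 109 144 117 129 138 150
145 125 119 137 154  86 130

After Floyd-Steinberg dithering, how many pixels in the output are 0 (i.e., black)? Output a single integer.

Answer: 26

Derivation:
(0,0): OLD=128 → NEW=255, ERR=-127
(0,1): OLD=1111/16 → NEW=0, ERR=1111/16
(0,2): OLD=38497/256 → NEW=255, ERR=-26783/256
(0,3): OLD=340903/4096 → NEW=0, ERR=340903/4096
(0,4): OLD=11102609/65536 → NEW=255, ERR=-5609071/65536
(0,5): OLD=63496951/1048576 → NEW=0, ERR=63496951/1048576
(0,6): OLD=2491299009/16777216 → NEW=255, ERR=-1786891071/16777216
(1,0): OLD=30549/256 → NEW=0, ERR=30549/256
(1,1): OLD=312019/2048 → NEW=255, ERR=-210221/2048
(1,2): OLD=1726415/65536 → NEW=0, ERR=1726415/65536
(1,3): OLD=32754211/262144 → NEW=0, ERR=32754211/262144
(1,4): OLD=2658756873/16777216 → NEW=255, ERR=-1619433207/16777216
(1,5): OLD=12398263769/134217728 → NEW=0, ERR=12398263769/134217728
(1,6): OLD=188796054167/2147483648 → NEW=0, ERR=188796054167/2147483648
(2,0): OLD=3179969/32768 → NEW=0, ERR=3179969/32768
(2,1): OLD=165441755/1048576 → NEW=255, ERR=-101945125/1048576
(2,2): OLD=1672848977/16777216 → NEW=0, ERR=1672848977/16777216
(2,3): OLD=20430201097/134217728 → NEW=255, ERR=-13795319543/134217728
(2,4): OLD=67643017241/1073741824 → NEW=0, ERR=67643017241/1073741824
(2,5): OLD=7211406641523/34359738368 → NEW=255, ERR=-1550326642317/34359738368
(2,6): OLD=79443364981333/549755813888 → NEW=255, ERR=-60744367560107/549755813888
(3,0): OLD=2719542065/16777216 → NEW=255, ERR=-1558648015/16777216
(3,1): OLD=5869867997/134217728 → NEW=0, ERR=5869867997/134217728
(3,2): OLD=112683396135/1073741824 → NEW=0, ERR=112683396135/1073741824
(3,3): OLD=544762487489/4294967296 → NEW=0, ERR=544762487489/4294967296
(3,4): OLD=117259639852849/549755813888 → NEW=255, ERR=-22928092688591/549755813888
(3,5): OLD=294112066258851/4398046511104 → NEW=0, ERR=294112066258851/4398046511104
(3,6): OLD=7734079764155453/70368744177664 → NEW=0, ERR=7734079764155453/70368744177664
(4,0): OLD=122767407935/2147483648 → NEW=0, ERR=122767407935/2147483648
(4,1): OLD=6547198620979/34359738368 → NEW=255, ERR=-2214534662861/34359738368
(4,2): OLD=91321621523421/549755813888 → NEW=255, ERR=-48866111018019/549755813888
(4,3): OLD=512318859610255/4398046511104 → NEW=0, ERR=512318859610255/4398046511104
(4,4): OLD=4904574787042109/35184372088832 → NEW=255, ERR=-4067440095610051/35184372088832
(4,5): OLD=127589735745822077/1125899906842624 → NEW=0, ERR=127589735745822077/1125899906842624
(4,6): OLD=4271292598228272251/18014398509481984 → NEW=255, ERR=-322379021689633669/18014398509481984
(5,0): OLD=54305079337801/549755813888 → NEW=0, ERR=54305079337801/549755813888
(5,1): OLD=523288522566851/4398046511104 → NEW=0, ERR=523288522566851/4398046511104
(5,2): OLD=6547485260407685/35184372088832 → NEW=255, ERR=-2424529622244475/35184372088832
(5,3): OLD=27028220093504505/281474976710656 → NEW=0, ERR=27028220093504505/281474976710656
(5,4): OLD=2943779990341385427/18014398509481984 → NEW=255, ERR=-1649891629576520493/18014398509481984
(5,5): OLD=17692031483772548131/144115188075855872 → NEW=0, ERR=17692031483772548131/144115188075855872
(5,6): OLD=473156997076341808813/2305843009213693952 → NEW=255, ERR=-114832970273150148947/2305843009213693952
(6,0): OLD=13945536646973873/70368744177664 → NEW=255, ERR=-3998493118330447/70368744177664
(6,1): OLD=147014990754134629/1125899906842624 → NEW=255, ERR=-140089485490734491/1125899906842624
(6,2): OLD=1233462787533266575/18014398509481984 → NEW=0, ERR=1233462787533266575/18014398509481984
(6,3): OLD=25289898710060041937/144115188075855872 → NEW=255, ERR=-11459474249283205423/144115188075855872
(6,4): OLD=34475297703757195235/288230376151711744 → NEW=0, ERR=34475297703757195235/288230376151711744
(6,5): OLD=5963134131385004591647/36893488147419103232 → NEW=255, ERR=-3444705346206866732513/36893488147419103232
(6,6): OLD=47968040361177428000745/590295810358705651712 → NEW=0, ERR=47968040361177428000745/590295810358705651712
Output grid:
  Row 0: #.#.#.#  (3 black, running=3)
  Row 1: .#..#..  (5 black, running=8)
  Row 2: .#.#.##  (3 black, running=11)
  Row 3: #...#..  (5 black, running=16)
  Row 4: .##.#.#  (3 black, running=19)
  Row 5: ..#.#.#  (4 black, running=23)
  Row 6: ##.#.#.  (3 black, running=26)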